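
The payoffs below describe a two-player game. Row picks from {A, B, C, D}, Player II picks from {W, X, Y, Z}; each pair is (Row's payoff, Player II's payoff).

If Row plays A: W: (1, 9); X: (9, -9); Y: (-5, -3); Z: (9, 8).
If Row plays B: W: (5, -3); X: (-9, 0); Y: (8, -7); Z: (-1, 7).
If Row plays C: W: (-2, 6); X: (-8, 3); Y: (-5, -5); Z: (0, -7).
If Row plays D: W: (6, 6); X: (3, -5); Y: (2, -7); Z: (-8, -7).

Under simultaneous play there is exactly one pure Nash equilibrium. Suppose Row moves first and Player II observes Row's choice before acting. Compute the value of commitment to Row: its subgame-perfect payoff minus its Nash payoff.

Player II best-responds to each possible Row move:
- A: BR = W, leader payoff 1.
- B: BR = Z, leader payoff -1.
- C: BR = W, leader payoff -2.
- D: BR = W, leader payoff 6.
Maximizing over 1, -1, -2, 6, Row chooses D. Subgame-perfect outcome: (D, W) with payoffs (6, 6).
Under simultaneous play:
Row's best replies: W→D; X→A; Y→B; Z→A.
Player II's best replies: A→W; B→Z; C→W; D→W.
Only (D, W) has each player best-responding; Nash payoffs (6, 6).
Row's commitment gain: 6 − 6 = 0.

0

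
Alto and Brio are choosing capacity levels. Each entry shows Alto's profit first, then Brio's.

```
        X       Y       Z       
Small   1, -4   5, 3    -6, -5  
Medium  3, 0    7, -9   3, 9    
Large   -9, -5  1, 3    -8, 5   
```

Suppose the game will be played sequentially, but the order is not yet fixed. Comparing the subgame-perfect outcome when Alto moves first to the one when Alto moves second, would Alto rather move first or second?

If Alto leads: Brio's best replies are Small→Y, Medium→Z, Large→Z; Alto's induced payoffs 5, 3, -8; outcome (Small, Y), payoffs (5, 3).
If Brio leads: Alto's best replies are X→Medium, Y→Medium, Z→Medium; Brio's induced payoffs 0, -9, 9; outcome (Medium, Z), payoffs (3, 9).
Alto gets 5 moving first and 3 moving second, so Alto prefers to move first.

first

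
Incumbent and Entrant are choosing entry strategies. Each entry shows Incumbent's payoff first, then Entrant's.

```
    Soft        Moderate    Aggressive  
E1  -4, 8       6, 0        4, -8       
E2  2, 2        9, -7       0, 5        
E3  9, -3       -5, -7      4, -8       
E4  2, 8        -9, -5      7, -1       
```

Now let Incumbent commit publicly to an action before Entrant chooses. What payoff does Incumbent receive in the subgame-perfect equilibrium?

Backward induction with Incumbent moving first.
- E1: BR = Soft, leader payoff -4.
- E2: BR = Aggressive, leader payoff 0.
- E3: BR = Soft, leader payoff 9.
- E4: BR = Soft, leader payoff 2.
Among -4, 0, 9, 2, the best is 9 at E3. Subgame-perfect outcome: (E3, Soft) with payoffs (9, -3).

9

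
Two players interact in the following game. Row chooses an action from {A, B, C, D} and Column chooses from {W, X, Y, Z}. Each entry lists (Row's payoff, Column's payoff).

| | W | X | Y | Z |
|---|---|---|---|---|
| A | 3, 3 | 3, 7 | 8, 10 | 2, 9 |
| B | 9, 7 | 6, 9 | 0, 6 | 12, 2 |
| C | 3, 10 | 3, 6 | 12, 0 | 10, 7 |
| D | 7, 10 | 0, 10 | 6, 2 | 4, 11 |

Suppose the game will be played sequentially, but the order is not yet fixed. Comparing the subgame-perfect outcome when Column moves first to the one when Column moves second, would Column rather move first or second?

If Row leads: Column's best replies are A→Y, B→X, C→W, D→Z; Row's induced payoffs 8, 6, 3, 4; outcome (A, Y), payoffs (8, 10).
If Column leads: Row's best replies are W→B, X→B, Y→C, Z→B; Column's induced payoffs 7, 9, 0, 2; outcome (B, X), payoffs (6, 9).
Column gets 9 moving first and 10 moving second, so Column prefers to move second.

second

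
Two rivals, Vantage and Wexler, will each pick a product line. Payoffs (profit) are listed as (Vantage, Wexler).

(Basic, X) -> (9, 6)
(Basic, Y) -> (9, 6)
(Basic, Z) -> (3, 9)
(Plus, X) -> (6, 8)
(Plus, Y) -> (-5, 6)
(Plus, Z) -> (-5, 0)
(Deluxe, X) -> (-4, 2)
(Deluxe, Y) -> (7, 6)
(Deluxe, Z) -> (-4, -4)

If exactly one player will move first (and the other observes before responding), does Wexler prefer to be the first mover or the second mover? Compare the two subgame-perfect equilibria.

first

If Vantage leads: Wexler's best replies are Basic→Z, Plus→X, Deluxe→Y; Vantage's induced payoffs 3, 6, 7; outcome (Deluxe, Y), payoffs (7, 6).
If Wexler leads: Vantage's best replies are X→Basic, Y→Basic, Z→Basic; Wexler's induced payoffs 6, 6, 9; outcome (Basic, Z), payoffs (3, 9).
Wexler gets 9 moving first and 6 moving second, so Wexler prefers to move first.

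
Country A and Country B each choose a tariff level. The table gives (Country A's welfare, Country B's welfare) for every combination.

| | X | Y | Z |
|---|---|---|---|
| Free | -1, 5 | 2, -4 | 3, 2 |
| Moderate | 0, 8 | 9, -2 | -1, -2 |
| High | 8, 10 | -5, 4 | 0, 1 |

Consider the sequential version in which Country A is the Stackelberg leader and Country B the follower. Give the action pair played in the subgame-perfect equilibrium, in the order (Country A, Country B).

Solve by backward induction (Country A leads).
- Free: BR = X, leader payoff -1.
- Moderate: BR = X, leader payoff 0.
- High: BR = X, leader payoff 8.
Maximizing over -1, 0, 8, Country A chooses High. Subgame-perfect outcome: (High, X) with payoffs (8, 10).

(High, X)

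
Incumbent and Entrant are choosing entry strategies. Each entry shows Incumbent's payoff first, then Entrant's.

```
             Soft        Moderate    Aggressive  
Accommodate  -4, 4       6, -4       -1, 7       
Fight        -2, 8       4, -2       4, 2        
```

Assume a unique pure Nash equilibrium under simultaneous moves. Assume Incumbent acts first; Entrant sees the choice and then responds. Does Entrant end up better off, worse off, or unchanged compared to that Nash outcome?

Backward induction with Incumbent moving first.
- Accommodate → Entrant plays Aggressive (best of 4, -4, 7); Incumbent gets -1.
- Fight → Entrant plays Soft (best of 8, -2, 2); Incumbent gets -2.
Among -1, -2, the best is -1 at Accommodate. Subgame-perfect outcome: (Accommodate, Aggressive) with payoffs (-1, 7).
Under simultaneous play:
Incumbent's best replies: Soft→Fight; Moderate→Accommodate; Aggressive→Fight.
Entrant's best replies: Accommodate→Aggressive; Fight→Soft.
The unique mutual best reply is (Fight, Soft), giving (-2, 8).
Entrant earns 7 sequentially versus 8 at the Nash outcome: worse off.

worse off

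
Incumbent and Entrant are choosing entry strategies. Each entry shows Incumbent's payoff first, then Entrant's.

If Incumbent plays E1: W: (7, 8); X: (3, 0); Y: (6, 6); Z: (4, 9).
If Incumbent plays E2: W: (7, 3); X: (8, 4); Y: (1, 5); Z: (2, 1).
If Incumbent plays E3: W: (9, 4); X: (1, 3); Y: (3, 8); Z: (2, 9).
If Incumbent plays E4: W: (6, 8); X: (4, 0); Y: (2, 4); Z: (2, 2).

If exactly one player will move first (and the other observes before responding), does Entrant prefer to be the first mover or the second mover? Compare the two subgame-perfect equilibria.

If Incumbent leads: Entrant's best replies are E1→Z, E2→Y, E3→Z, E4→W; Incumbent's induced payoffs 4, 1, 2, 6; outcome (E4, W), payoffs (6, 8).
If Entrant leads: Incumbent's best replies are W→E3, X→E2, Y→E1, Z→E1; Entrant's induced payoffs 4, 4, 6, 9; outcome (E1, Z), payoffs (4, 9).
Entrant gets 9 moving first and 8 moving second, so Entrant prefers to move first.

first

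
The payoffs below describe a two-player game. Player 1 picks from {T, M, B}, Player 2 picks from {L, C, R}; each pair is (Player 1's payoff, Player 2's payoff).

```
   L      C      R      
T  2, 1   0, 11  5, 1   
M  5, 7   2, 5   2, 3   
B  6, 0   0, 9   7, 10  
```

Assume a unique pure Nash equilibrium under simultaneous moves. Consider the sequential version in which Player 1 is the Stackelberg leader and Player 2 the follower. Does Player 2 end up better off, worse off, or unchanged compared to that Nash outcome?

unchanged

Player 2 best-responds to each possible Player 1 move:
- T: Player 2 compares 1, 11, 1 and picks C; Player 1 would get 0.
- M: Player 2 compares 7, 5, 3 and picks L; Player 1 would get 5.
- B: Player 2 compares 0, 9, 10 and picks R; Player 1 would get 7.
Maximizing over 0, 5, 7, Player 1 chooses B. Subgame-perfect outcome: (B, R) with payoffs (7, 10).
Now find the simultaneous Nash equilibrium.
Player 1's best replies: L→B; C→M; R→B.
Player 2's best replies: T→C; M→L; B→R.
The unique mutual best reply is (B, R), giving (7, 10).
Player 2 earns 10 sequentially versus 10 at the Nash outcome: unchanged.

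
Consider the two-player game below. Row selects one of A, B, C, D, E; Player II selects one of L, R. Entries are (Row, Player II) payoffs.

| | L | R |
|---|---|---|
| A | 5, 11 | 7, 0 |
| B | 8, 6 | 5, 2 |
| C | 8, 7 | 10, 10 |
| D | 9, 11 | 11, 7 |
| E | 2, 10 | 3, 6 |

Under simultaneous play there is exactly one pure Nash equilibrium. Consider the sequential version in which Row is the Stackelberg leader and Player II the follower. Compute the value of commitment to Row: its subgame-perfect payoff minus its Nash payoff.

Backward induction with Row moving first.
- A → Player II plays L (best of 11, 0); Row gets 5.
- B → Player II plays L (best of 6, 2); Row gets 8.
- C → Player II plays R (best of 7, 10); Row gets 10.
- D → Player II plays L (best of 11, 7); Row gets 9.
- E → Player II plays L (best of 10, 6); Row gets 2.
Row's induced payoffs are 5, 8, 10, 9, 2, so Row commits to C. Subgame-perfect outcome: (C, R) with payoffs (10, 10).
Now find the simultaneous Nash equilibrium.
Row's best replies: L→D; R→D.
Player II's best replies: A→L; B→L; C→R; D→L; E→L.
The unique mutual best reply is (D, L), giving (9, 11).
Row's commitment gain: 10 − 9 = 1.

1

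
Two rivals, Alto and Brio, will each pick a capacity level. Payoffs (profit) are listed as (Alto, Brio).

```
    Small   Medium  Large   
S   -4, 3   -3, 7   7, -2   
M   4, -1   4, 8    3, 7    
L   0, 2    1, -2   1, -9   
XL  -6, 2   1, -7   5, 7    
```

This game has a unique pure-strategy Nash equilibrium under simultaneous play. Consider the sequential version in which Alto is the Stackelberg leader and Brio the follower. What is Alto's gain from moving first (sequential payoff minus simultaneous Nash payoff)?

1

Work backward from Brio's decision.
- S: Brio compares 3, 7, -2 and picks Medium; Alto would get -3.
- M: Brio compares -1, 8, 7 and picks Medium; Alto would get 4.
- L: Brio compares 2, -2, -9 and picks Small; Alto would get 0.
- XL: Brio compares 2, -7, 7 and picks Large; Alto would get 5.
Among -3, 4, 0, 5, the best is 5 at XL. Subgame-perfect outcome: (XL, Large) with payoffs (5, 7).
For the simultaneous game, intersect best replies.
Alto's best replies: Small→M; Medium→M; Large→S.
Brio's best replies: S→Medium; M→Medium; L→Small; XL→Large.
The unique mutual best reply is (M, Medium), giving (4, 8).
Alto's commitment gain: 5 − 4 = 1.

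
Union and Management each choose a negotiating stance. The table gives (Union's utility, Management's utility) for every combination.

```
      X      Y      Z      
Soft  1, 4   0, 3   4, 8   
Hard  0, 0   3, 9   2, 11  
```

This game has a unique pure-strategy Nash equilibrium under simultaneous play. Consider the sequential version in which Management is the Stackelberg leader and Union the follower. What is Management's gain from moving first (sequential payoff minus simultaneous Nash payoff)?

Union best-responds to each possible Management move:
- X: BR = Soft, leader payoff 4.
- Y: BR = Hard, leader payoff 9.
- Z: BR = Soft, leader payoff 8.
Among 4, 9, 8, the best is 9 at Y. Subgame-perfect outcome: (Hard, Y) with payoffs (3, 9).
For the simultaneous game, intersect best replies.
Union's best replies: X→Soft; Y→Hard; Z→Soft.
Management's best replies: Soft→Z; Hard→Z.
The unique mutual best reply is (Soft, Z), giving (4, 8).
Management's commitment gain: 9 − 8 = 1.

1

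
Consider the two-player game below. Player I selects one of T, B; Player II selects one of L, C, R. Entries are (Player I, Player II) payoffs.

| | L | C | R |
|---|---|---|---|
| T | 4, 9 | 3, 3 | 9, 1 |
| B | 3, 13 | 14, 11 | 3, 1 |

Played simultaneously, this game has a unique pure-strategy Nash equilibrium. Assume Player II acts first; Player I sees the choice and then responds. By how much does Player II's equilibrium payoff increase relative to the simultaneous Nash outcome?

2

Backward induction with Player II moving first.
- L: BR = T, leader payoff 9.
- C: BR = B, leader payoff 11.
- R: BR = T, leader payoff 1.
Among 9, 11, 1, the best is 11 at C. Subgame-perfect outcome: (B, C) with payoffs (14, 11).
Now find the simultaneous Nash equilibrium.
Player I's best replies: L→T; C→B; R→T.
Player II's best replies: T→L; B→L.
The unique mutual best reply is (T, L), giving (4, 9).
Player II's commitment gain: 11 − 9 = 2.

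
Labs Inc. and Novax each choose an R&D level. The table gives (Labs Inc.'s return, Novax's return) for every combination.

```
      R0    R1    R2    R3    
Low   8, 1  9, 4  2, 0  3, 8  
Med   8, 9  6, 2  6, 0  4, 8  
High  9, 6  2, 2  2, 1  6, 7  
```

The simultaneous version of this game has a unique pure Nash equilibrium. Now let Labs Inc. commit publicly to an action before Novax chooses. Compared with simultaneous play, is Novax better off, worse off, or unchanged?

Novax best-responds to each possible Labs Inc. move:
- Low: BR = R3, leader payoff 3.
- Med: BR = R0, leader payoff 8.
- High: BR = R3, leader payoff 6.
Among 3, 8, 6, the best is 8 at Med. Subgame-perfect outcome: (Med, R0) with payoffs (8, 9).
Under simultaneous play:
Labs Inc.'s best replies: R0→High; R1→Low; R2→Med; R3→High.
Novax's best replies: Low→R3; Med→R0; High→R3.
Only (High, R3) has each player best-responding; Nash payoffs (6, 7).
Novax earns 9 sequentially versus 7 at the Nash outcome: better off.

better off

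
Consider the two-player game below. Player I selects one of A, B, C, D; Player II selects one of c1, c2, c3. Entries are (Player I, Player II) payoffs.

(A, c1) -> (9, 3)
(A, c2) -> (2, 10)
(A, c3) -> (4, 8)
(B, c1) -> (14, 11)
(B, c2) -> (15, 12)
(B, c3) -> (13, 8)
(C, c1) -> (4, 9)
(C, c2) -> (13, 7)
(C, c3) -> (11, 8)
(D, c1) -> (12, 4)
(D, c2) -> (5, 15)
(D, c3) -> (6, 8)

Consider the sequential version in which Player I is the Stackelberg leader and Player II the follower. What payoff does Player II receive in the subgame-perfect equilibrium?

12

Work backward from Player II's decision.
- A: BR = c2, leader payoff 2.
- B: BR = c2, leader payoff 15.
- C: BR = c1, leader payoff 4.
- D: BR = c2, leader payoff 5.
Player I's induced payoffs are 2, 15, 4, 5, so Player I commits to B. Subgame-perfect outcome: (B, c2) with payoffs (15, 12).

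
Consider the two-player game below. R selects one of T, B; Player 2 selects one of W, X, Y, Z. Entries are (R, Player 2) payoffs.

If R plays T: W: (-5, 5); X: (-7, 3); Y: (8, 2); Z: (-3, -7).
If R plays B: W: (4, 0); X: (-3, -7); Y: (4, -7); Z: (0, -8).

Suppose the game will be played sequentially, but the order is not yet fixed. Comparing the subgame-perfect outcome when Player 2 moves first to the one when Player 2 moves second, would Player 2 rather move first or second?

first

If R leads: Player 2's best replies are T→W, B→W; R's induced payoffs -5, 4; outcome (B, W), payoffs (4, 0).
If Player 2 leads: R's best replies are W→B, X→B, Y→T, Z→B; Player 2's induced payoffs 0, -7, 2, -8; outcome (T, Y), payoffs (8, 2).
Player 2 gets 2 moving first and 0 moving second, so Player 2 prefers to move first.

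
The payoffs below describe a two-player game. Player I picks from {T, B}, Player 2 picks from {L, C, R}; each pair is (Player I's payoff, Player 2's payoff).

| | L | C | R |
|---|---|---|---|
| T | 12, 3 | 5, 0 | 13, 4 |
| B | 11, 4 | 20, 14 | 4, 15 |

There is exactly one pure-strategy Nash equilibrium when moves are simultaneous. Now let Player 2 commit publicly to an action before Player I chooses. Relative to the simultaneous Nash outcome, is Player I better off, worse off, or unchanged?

Player I best-responds to each possible Player 2 move:
- L: BR = T, leader payoff 3.
- C: BR = B, leader payoff 14.
- R: BR = T, leader payoff 4.
Player 2's induced payoffs are 3, 14, 4, so Player 2 commits to C. Subgame-perfect outcome: (B, C) with payoffs (20, 14).
Under simultaneous play:
Player I's best replies: L→T; C→B; R→T.
Player 2's best replies: T→R; B→R.
The unique mutual best reply is (T, R), giving (13, 4).
Player I earns 20 sequentially versus 13 at the Nash outcome: better off.

better off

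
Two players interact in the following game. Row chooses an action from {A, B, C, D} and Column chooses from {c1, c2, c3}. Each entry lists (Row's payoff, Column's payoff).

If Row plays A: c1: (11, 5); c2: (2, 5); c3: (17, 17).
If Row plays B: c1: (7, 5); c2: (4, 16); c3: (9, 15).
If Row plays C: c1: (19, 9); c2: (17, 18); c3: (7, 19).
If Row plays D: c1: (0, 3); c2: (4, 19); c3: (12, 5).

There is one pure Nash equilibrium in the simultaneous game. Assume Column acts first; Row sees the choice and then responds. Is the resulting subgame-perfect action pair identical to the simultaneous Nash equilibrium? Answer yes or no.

Work backward from Row's decision.
- c1 → Row plays C (best of 11, 7, 19, 0); Column gets 9.
- c2 → Row plays C (best of 2, 4, 17, 4); Column gets 18.
- c3 → Row plays A (best of 17, 9, 7, 12); Column gets 17.
Maximizing over 9, 18, 17, Column chooses c2. Subgame-perfect outcome: (C, c2) with payoffs (17, 18).
Now find the simultaneous Nash equilibrium.
Row's best replies: c1→C; c2→C; c3→A.
Column's best replies: A→c3; B→c2; C→c3; D→c2.
The unique mutual best reply is (A, c3), giving (17, 17).
Sequential outcome (C, c2) differs from the Nash profile (A, c3).

no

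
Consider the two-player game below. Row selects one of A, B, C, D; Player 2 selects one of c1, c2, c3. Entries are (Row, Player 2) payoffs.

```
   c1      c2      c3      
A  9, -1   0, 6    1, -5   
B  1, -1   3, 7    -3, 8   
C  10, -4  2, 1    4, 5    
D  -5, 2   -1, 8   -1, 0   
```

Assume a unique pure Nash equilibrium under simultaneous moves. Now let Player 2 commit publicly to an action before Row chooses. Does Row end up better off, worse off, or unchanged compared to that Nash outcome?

worse off

Solve by backward induction (Player 2 leads).
- c1: Row compares 9, 1, 10, -5 and picks C; Player 2 would get -4.
- c2: Row compares 0, 3, 2, -1 and picks B; Player 2 would get 7.
- c3: Row compares 1, -3, 4, -1 and picks C; Player 2 would get 5.
Among -4, 7, 5, the best is 7 at c2. Subgame-perfect outcome: (B, c2) with payoffs (3, 7).
Under simultaneous play:
Row's best replies: c1→C; c2→B; c3→C.
Player 2's best replies: A→c2; B→c3; C→c3; D→c2.
Only (C, c3) has each player best-responding; Nash payoffs (4, 5).
Row earns 3 sequentially versus 4 at the Nash outcome: worse off.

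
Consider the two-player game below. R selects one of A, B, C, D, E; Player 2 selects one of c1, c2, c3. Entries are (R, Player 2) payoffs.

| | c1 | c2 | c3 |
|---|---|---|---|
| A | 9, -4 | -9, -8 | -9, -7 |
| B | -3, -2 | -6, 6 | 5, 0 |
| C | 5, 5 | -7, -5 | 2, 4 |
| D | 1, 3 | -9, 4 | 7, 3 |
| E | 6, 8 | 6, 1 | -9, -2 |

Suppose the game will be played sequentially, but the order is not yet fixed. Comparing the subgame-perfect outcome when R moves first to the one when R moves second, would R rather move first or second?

If R leads: Player 2's best replies are A→c1, B→c2, C→c1, D→c2, E→c1; R's induced payoffs 9, -6, 5, -9, 6; outcome (A, c1), payoffs (9, -4).
If Player 2 leads: R's best replies are c1→A, c2→E, c3→D; Player 2's induced payoffs -4, 1, 3; outcome (D, c3), payoffs (7, 3).
R gets 9 moving first and 7 moving second, so R prefers to move first.

first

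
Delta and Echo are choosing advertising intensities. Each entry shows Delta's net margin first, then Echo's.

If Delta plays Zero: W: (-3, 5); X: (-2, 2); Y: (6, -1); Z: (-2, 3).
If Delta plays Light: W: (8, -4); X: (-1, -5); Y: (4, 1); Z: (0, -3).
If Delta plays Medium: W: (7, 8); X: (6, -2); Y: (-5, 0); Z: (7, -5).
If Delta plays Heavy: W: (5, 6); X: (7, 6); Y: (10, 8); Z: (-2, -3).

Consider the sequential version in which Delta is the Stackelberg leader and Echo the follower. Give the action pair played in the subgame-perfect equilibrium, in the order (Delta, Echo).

Work backward from Echo's decision.
- Zero: BR = W, leader payoff -3.
- Light: BR = Y, leader payoff 4.
- Medium: BR = W, leader payoff 7.
- Heavy: BR = Y, leader payoff 10.
Delta's induced payoffs are -3, 4, 7, 10, so Delta commits to Heavy. Subgame-perfect outcome: (Heavy, Y) with payoffs (10, 8).

(Heavy, Y)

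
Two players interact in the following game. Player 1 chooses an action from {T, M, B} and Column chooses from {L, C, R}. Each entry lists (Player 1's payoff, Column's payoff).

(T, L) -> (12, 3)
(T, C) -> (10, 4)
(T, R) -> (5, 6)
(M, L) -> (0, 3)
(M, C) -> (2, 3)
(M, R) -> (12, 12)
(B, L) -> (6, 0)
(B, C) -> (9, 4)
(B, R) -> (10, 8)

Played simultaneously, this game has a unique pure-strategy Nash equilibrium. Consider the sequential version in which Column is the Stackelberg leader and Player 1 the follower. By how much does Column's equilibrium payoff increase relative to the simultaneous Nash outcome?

Work backward from Player 1's decision.
- L: Player 1 compares 12, 0, 6 and picks T; Column would get 3.
- C: Player 1 compares 10, 2, 9 and picks T; Column would get 4.
- R: Player 1 compares 5, 12, 10 and picks M; Column would get 12.
Column's induced payoffs are 3, 4, 12, so Column commits to R. Subgame-perfect outcome: (M, R) with payoffs (12, 12).
Under simultaneous play:
Player 1's best replies: L→T; C→T; R→M.
Column's best replies: T→R; M→R; B→R.
The unique mutual best reply is (M, R), giving (12, 12).
Column's commitment gain: 12 − 12 = 0.

0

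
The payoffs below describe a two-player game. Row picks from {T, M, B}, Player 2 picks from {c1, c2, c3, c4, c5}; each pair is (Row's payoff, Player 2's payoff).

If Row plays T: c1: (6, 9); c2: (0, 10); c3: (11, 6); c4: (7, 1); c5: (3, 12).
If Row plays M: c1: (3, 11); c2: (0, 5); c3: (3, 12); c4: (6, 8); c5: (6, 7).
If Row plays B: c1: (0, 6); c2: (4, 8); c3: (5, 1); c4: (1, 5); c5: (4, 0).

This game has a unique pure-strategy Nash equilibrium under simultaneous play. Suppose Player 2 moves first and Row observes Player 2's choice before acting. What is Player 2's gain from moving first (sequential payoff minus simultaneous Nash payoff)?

Backward induction with Player 2 moving first.
- c1: Row compares 6, 3, 0 and picks T; Player 2 would get 9.
- c2: Row compares 0, 0, 4 and picks B; Player 2 would get 8.
- c3: Row compares 11, 3, 5 and picks T; Player 2 would get 6.
- c4: Row compares 7, 6, 1 and picks T; Player 2 would get 1.
- c5: Row compares 3, 6, 4 and picks M; Player 2 would get 7.
Player 2's induced payoffs are 9, 8, 6, 1, 7, so Player 2 commits to c1. Subgame-perfect outcome: (T, c1) with payoffs (6, 9).
Under simultaneous play:
Row's best replies: c1→T; c2→B; c3→T; c4→T; c5→M.
Player 2's best replies: T→c5; M→c3; B→c2.
Only (B, c2) has each player best-responding; Nash payoffs (4, 8).
Player 2's commitment gain: 9 − 8 = 1.

1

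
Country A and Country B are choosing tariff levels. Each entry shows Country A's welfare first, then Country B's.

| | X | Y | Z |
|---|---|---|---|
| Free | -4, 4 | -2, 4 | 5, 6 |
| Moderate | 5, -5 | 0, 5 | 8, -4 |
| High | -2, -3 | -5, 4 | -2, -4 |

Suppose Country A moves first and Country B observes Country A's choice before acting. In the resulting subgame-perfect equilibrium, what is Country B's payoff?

Backward induction with Country A moving first.
- Free: Country B compares 4, 4, 6 and picks Z; Country A would get 5.
- Moderate: Country B compares -5, 5, -4 and picks Y; Country A would get 0.
- High: Country B compares -3, 4, -4 and picks Y; Country A would get -5.
Country A's induced payoffs are 5, 0, -5, so Country A commits to Free. Subgame-perfect outcome: (Free, Z) with payoffs (5, 6).

6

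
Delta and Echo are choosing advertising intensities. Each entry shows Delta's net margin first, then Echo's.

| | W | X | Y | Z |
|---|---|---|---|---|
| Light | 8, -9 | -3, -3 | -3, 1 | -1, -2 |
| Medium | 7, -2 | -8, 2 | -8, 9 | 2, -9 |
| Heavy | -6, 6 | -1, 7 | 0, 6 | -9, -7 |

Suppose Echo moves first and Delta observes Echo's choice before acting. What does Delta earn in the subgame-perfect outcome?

Work backward from Delta's decision.
- W: BR = Light, leader payoff -9.
- X: BR = Heavy, leader payoff 7.
- Y: BR = Heavy, leader payoff 6.
- Z: BR = Medium, leader payoff -9.
Maximizing over -9, 7, 6, -9, Echo chooses X. Subgame-perfect outcome: (Heavy, X) with payoffs (-1, 7).

-1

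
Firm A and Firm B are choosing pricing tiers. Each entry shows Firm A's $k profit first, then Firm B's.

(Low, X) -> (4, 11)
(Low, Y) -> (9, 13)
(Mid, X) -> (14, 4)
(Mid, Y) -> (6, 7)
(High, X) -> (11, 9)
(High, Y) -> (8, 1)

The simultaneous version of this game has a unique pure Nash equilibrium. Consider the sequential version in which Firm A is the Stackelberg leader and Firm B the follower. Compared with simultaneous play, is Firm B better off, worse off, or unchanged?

worse off

Firm B best-responds to each possible Firm A move:
- Low: Firm B compares 11, 13 and picks Y; Firm A would get 9.
- Mid: Firm B compares 4, 7 and picks Y; Firm A would get 6.
- High: Firm B compares 9, 1 and picks X; Firm A would get 11.
Firm A's induced payoffs are 9, 6, 11, so Firm A commits to High. Subgame-perfect outcome: (High, X) with payoffs (11, 9).
Now find the simultaneous Nash equilibrium.
Firm A's best replies: X→Mid; Y→Low.
Firm B's best replies: Low→Y; Mid→Y; High→X.
The unique mutual best reply is (Low, Y), giving (9, 13).
Firm B earns 9 sequentially versus 13 at the Nash outcome: worse off.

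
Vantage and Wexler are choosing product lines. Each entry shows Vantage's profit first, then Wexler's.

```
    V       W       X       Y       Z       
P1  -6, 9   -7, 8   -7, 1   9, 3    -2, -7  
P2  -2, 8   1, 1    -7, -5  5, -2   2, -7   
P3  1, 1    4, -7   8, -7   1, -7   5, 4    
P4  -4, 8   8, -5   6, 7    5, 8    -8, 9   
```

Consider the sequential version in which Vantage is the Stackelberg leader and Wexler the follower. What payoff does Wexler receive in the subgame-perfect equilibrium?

4

Backward induction with Vantage moving first.
- P1: Wexler compares 9, 8, 1, 3, -7 and picks V; Vantage would get -6.
- P2: Wexler compares 8, 1, -5, -2, -7 and picks V; Vantage would get -2.
- P3: Wexler compares 1, -7, -7, -7, 4 and picks Z; Vantage would get 5.
- P4: Wexler compares 8, -5, 7, 8, 9 and picks Z; Vantage would get -8.
Maximizing over -6, -2, 5, -8, Vantage chooses P3. Subgame-perfect outcome: (P3, Z) with payoffs (5, 4).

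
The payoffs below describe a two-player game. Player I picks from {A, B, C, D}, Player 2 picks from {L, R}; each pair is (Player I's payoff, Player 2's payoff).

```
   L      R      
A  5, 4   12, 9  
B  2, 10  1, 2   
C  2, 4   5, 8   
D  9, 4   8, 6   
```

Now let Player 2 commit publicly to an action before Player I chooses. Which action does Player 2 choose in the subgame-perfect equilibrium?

Solve by backward induction (Player 2 leads).
- L: BR = D, leader payoff 4.
- R: BR = A, leader payoff 9.
Maximizing over 4, 9, Player 2 chooses R. Subgame-perfect outcome: (A, R) with payoffs (12, 9).

R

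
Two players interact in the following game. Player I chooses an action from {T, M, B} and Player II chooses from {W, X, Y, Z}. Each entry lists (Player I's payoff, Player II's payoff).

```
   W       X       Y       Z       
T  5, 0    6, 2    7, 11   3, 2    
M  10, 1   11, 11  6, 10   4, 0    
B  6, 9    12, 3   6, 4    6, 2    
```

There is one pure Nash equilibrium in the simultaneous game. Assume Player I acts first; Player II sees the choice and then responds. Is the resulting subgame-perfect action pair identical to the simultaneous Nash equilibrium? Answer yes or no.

Solve by backward induction (Player I leads).
- T: BR = Y, leader payoff 7.
- M: BR = X, leader payoff 11.
- B: BR = W, leader payoff 6.
Maximizing over 7, 11, 6, Player I chooses M. Subgame-perfect outcome: (M, X) with payoffs (11, 11).
Under simultaneous play:
Player I's best replies: W→M; X→B; Y→T; Z→B.
Player II's best replies: T→Y; M→X; B→W.
Only (T, Y) has each player best-responding; Nash payoffs (7, 11).
Sequential outcome (M, X) differs from the Nash profile (T, Y).

no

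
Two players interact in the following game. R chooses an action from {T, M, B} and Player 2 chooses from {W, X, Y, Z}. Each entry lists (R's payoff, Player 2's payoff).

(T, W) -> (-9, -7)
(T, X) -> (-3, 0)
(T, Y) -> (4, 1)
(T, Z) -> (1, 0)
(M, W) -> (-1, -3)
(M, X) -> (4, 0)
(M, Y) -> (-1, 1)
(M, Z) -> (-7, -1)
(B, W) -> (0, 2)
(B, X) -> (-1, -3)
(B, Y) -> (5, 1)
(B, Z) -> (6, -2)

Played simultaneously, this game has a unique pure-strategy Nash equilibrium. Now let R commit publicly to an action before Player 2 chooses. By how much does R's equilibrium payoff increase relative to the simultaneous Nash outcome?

4

Solve by backward induction (R leads).
- T: Player 2 compares -7, 0, 1, 0 and picks Y; R would get 4.
- M: Player 2 compares -3, 0, 1, -1 and picks Y; R would get -1.
- B: Player 2 compares 2, -3, 1, -2 and picks W; R would get 0.
Among 4, -1, 0, the best is 4 at T. Subgame-perfect outcome: (T, Y) with payoffs (4, 1).
Under simultaneous play:
R's best replies: W→B; X→M; Y→B; Z→B.
Player 2's best replies: T→Y; M→Y; B→W.
The unique mutual best reply is (B, W), giving (0, 2).
R's commitment gain: 4 − 0 = 4.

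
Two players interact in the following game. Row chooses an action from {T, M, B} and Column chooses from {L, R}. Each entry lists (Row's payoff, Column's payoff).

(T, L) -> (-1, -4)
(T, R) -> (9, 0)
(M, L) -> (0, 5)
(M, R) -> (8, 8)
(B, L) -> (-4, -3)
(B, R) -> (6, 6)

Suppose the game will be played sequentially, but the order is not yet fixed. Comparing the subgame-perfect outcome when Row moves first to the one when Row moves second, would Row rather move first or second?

If Row leads: Column's best replies are T→R, M→R, B→R; Row's induced payoffs 9, 8, 6; outcome (T, R), payoffs (9, 0).
If Column leads: Row's best replies are L→M, R→T; Column's induced payoffs 5, 0; outcome (M, L), payoffs (0, 5).
Row gets 9 moving first and 0 moving second, so Row prefers to move first.

first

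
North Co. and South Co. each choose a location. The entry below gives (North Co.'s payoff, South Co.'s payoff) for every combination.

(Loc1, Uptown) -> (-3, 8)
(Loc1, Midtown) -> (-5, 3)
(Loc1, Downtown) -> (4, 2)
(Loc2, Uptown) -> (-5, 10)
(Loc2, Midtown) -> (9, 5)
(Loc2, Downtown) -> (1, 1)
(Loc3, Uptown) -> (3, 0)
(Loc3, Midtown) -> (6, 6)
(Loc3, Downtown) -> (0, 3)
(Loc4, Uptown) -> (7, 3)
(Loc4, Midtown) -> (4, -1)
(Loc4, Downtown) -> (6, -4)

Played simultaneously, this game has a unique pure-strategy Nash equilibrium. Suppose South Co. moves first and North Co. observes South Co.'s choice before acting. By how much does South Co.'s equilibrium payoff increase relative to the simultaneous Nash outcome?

Work backward from North Co.'s decision.
- Uptown → North Co. plays Loc4 (best of -3, -5, 3, 7); South Co. gets 3.
- Midtown → North Co. plays Loc2 (best of -5, 9, 6, 4); South Co. gets 5.
- Downtown → North Co. plays Loc4 (best of 4, 1, 0, 6); South Co. gets -4.
Among 3, 5, -4, the best is 5 at Midtown. Subgame-perfect outcome: (Loc2, Midtown) with payoffs (9, 5).
Under simultaneous play:
North Co.'s best replies: Uptown→Loc4; Midtown→Loc2; Downtown→Loc4.
South Co.'s best replies: Loc1→Uptown; Loc2→Uptown; Loc3→Midtown; Loc4→Uptown.
The unique mutual best reply is (Loc4, Uptown), giving (7, 3).
South Co.'s commitment gain: 5 − 3 = 2.

2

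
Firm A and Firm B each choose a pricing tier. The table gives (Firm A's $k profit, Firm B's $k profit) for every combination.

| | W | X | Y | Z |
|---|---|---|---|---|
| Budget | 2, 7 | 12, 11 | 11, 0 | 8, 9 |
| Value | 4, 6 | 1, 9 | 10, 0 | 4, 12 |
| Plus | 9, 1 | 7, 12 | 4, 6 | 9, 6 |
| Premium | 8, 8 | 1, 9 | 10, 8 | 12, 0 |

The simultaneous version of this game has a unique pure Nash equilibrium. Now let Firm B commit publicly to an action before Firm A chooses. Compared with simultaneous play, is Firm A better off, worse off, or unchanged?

unchanged

Backward induction with Firm B moving first.
- W: Firm A compares 2, 4, 9, 8 and picks Plus; Firm B would get 1.
- X: Firm A compares 12, 1, 7, 1 and picks Budget; Firm B would get 11.
- Y: Firm A compares 11, 10, 4, 10 and picks Budget; Firm B would get 0.
- Z: Firm A compares 8, 4, 9, 12 and picks Premium; Firm B would get 0.
Maximizing over 1, 11, 0, 0, Firm B chooses X. Subgame-perfect outcome: (Budget, X) with payoffs (12, 11).
For the simultaneous game, intersect best replies.
Firm A's best replies: W→Plus; X→Budget; Y→Budget; Z→Premium.
Firm B's best replies: Budget→X; Value→Z; Plus→X; Premium→X.
Only (Budget, X) has each player best-responding; Nash payoffs (12, 11).
Firm A earns 12 sequentially versus 12 at the Nash outcome: unchanged.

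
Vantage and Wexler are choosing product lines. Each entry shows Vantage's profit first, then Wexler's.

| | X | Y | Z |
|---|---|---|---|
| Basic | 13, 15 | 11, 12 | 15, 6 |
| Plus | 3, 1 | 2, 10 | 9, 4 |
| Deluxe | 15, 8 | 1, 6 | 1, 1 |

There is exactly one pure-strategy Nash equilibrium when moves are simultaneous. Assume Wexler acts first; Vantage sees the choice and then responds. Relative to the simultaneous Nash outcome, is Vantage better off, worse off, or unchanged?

worse off

Solve by backward induction (Wexler leads).
- X: BR = Deluxe, leader payoff 8.
- Y: BR = Basic, leader payoff 12.
- Z: BR = Basic, leader payoff 6.
Maximizing over 8, 12, 6, Wexler chooses Y. Subgame-perfect outcome: (Basic, Y) with payoffs (11, 12).
For the simultaneous game, intersect best replies.
Vantage's best replies: X→Deluxe; Y→Basic; Z→Basic.
Wexler's best replies: Basic→X; Plus→Y; Deluxe→X.
Only (Deluxe, X) has each player best-responding; Nash payoffs (15, 8).
Vantage earns 11 sequentially versus 15 at the Nash outcome: worse off.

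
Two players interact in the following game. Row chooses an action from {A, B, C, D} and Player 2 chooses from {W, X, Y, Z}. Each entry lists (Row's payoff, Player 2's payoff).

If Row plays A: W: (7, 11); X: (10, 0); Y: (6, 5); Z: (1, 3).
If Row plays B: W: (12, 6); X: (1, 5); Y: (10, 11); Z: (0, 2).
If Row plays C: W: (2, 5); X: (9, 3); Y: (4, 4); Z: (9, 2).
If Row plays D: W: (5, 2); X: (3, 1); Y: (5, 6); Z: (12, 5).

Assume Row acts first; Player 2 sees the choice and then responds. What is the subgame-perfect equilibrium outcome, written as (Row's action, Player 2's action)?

Solve by backward induction (Row leads).
- A: Player 2 compares 11, 0, 5, 3 and picks W; Row would get 7.
- B: Player 2 compares 6, 5, 11, 2 and picks Y; Row would get 10.
- C: Player 2 compares 5, 3, 4, 2 and picks W; Row would get 2.
- D: Player 2 compares 2, 1, 6, 5 and picks Y; Row would get 5.
Maximizing over 7, 10, 2, 5, Row chooses B. Subgame-perfect outcome: (B, Y) with payoffs (10, 11).

(B, Y)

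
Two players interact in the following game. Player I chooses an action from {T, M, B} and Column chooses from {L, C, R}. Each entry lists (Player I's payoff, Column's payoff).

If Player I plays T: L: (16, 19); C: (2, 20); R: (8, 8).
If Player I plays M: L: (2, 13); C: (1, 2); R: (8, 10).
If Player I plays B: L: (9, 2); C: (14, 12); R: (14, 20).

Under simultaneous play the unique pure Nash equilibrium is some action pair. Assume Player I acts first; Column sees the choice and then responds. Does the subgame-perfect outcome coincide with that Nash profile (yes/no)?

Solve by backward induction (Player I leads).
- T: Column compares 19, 20, 8 and picks C; Player I would get 2.
- M: Column compares 13, 2, 10 and picks L; Player I would get 2.
- B: Column compares 2, 12, 20 and picks R; Player I would get 14.
Among 2, 2, 14, the best is 14 at B. Subgame-perfect outcome: (B, R) with payoffs (14, 20).
Now find the simultaneous Nash equilibrium.
Player I's best replies: L→T; C→B; R→B.
Column's best replies: T→C; M→L; B→R.
Only (B, R) has each player best-responding; Nash payoffs (14, 20).
Sequential outcome (B, R) coincides with the Nash profile (B, R).

yes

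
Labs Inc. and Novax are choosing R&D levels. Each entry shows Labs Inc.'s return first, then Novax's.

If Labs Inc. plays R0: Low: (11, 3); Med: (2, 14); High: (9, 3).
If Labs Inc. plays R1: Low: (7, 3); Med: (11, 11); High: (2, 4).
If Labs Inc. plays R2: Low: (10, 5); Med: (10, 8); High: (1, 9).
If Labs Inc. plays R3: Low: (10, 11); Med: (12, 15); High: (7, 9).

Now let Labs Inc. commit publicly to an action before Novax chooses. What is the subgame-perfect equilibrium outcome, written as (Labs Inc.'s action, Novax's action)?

(R3, Med)

Novax best-responds to each possible Labs Inc. move:
- R0 → Novax plays Med (best of 3, 14, 3); Labs Inc. gets 2.
- R1 → Novax plays Med (best of 3, 11, 4); Labs Inc. gets 11.
- R2 → Novax plays High (best of 5, 8, 9); Labs Inc. gets 1.
- R3 → Novax plays Med (best of 11, 15, 9); Labs Inc. gets 12.
Maximizing over 2, 11, 1, 12, Labs Inc. chooses R3. Subgame-perfect outcome: (R3, Med) with payoffs (12, 15).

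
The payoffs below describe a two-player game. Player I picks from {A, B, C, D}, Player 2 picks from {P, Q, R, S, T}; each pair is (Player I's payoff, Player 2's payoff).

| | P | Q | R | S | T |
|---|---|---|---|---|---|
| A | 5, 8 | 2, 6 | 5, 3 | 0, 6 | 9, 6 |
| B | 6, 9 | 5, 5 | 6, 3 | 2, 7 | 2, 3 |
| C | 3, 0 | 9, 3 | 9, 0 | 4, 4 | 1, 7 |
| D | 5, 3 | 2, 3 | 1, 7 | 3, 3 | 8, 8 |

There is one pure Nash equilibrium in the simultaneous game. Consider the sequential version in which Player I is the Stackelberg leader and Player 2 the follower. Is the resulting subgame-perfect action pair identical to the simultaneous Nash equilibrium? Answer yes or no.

no

Player 2 best-responds to each possible Player I move:
- A → Player 2 plays P (best of 8, 6, 3, 6, 6); Player I gets 5.
- B → Player 2 plays P (best of 9, 5, 3, 7, 3); Player I gets 6.
- C → Player 2 plays T (best of 0, 3, 0, 4, 7); Player I gets 1.
- D → Player 2 plays T (best of 3, 3, 7, 3, 8); Player I gets 8.
Among 5, 6, 1, 8, the best is 8 at D. Subgame-perfect outcome: (D, T) with payoffs (8, 8).
Now find the simultaneous Nash equilibrium.
Player I's best replies: P→B; Q→C; R→C; S→C; T→A.
Player 2's best replies: A→P; B→P; C→T; D→T.
The unique mutual best reply is (B, P), giving (6, 9).
Sequential outcome (D, T) differs from the Nash profile (B, P).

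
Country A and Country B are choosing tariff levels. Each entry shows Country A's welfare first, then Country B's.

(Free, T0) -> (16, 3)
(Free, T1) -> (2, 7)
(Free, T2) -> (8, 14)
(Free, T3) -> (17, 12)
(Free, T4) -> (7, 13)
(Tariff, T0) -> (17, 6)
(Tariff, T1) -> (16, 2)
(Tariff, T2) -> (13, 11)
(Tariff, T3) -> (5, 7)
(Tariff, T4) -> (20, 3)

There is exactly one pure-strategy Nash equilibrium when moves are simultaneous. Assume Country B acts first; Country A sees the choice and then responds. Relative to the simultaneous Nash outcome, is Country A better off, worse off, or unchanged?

Work backward from Country A's decision.
- T0 → Country A plays Tariff (best of 16, 17); Country B gets 6.
- T1 → Country A plays Tariff (best of 2, 16); Country B gets 2.
- T2 → Country A plays Tariff (best of 8, 13); Country B gets 11.
- T3 → Country A plays Free (best of 17, 5); Country B gets 12.
- T4 → Country A plays Tariff (best of 7, 20); Country B gets 3.
Maximizing over 6, 2, 11, 12, 3, Country B chooses T3. Subgame-perfect outcome: (Free, T3) with payoffs (17, 12).
Under simultaneous play:
Country A's best replies: T0→Tariff; T1→Tariff; T2→Tariff; T3→Free; T4→Tariff.
Country B's best replies: Free→T2; Tariff→T2.
The unique mutual best reply is (Tariff, T2), giving (13, 11).
Country A earns 17 sequentially versus 13 at the Nash outcome: better off.

better off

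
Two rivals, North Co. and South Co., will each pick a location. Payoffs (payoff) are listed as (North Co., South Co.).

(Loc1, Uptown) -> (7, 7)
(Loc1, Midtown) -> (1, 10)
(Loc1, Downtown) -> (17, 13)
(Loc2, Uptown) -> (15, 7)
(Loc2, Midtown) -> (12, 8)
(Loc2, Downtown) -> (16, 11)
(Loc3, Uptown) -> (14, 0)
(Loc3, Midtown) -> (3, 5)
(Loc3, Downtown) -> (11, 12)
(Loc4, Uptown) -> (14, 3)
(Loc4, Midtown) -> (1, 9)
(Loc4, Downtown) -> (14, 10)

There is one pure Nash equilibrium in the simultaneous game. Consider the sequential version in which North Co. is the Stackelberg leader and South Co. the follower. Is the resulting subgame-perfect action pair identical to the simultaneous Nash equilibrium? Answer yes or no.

Work backward from South Co.'s decision.
- Loc1: BR = Downtown, leader payoff 17.
- Loc2: BR = Downtown, leader payoff 16.
- Loc3: BR = Downtown, leader payoff 11.
- Loc4: BR = Downtown, leader payoff 14.
Among 17, 16, 11, 14, the best is 17 at Loc1. Subgame-perfect outcome: (Loc1, Downtown) with payoffs (17, 13).
Now find the simultaneous Nash equilibrium.
North Co.'s best replies: Uptown→Loc2; Midtown→Loc2; Downtown→Loc1.
South Co.'s best replies: Loc1→Downtown; Loc2→Downtown; Loc3→Downtown; Loc4→Downtown.
Only (Loc1, Downtown) has each player best-responding; Nash payoffs (17, 13).
Sequential outcome (Loc1, Downtown) coincides with the Nash profile (Loc1, Downtown).

yes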